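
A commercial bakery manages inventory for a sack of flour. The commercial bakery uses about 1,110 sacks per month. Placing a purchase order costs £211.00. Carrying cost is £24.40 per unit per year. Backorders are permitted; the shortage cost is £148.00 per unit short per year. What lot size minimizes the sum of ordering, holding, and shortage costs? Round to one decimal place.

Annual demand D = 1,110 × 12 = 13,320.
With planned backorders, Q* = √(2DS/H) · √((H+B)/B).
√(2DS/H) = √(2 × 13,320 × 211 / 24.4) = 479.969.
√((H+B)/B) = √((24.4+148)/148) = 1.0793.
Q* ≈ 518.026.

Q* ≈ 518.0 sacks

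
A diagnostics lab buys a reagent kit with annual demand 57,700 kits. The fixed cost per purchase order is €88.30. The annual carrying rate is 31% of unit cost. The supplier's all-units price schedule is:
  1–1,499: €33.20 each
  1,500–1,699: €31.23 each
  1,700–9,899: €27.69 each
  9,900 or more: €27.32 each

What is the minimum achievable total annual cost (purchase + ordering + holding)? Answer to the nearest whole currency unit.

Holding cost per unit per year at price C is H = 0.31·C.
For each price level, check whether its EOQ is feasible; otherwise the best quantity at that price is the breakpoint.
EOQ at €33.20 = 995.0 (feasible in tier 1): TC = 57,700×€33.20 + (57,700/995.0)×88.3 + (995.0/2)×0.31×€33.20 = €1,925,880.78.
EOQ at €31.23 = 1025.9 < 1500, so use break Q=1500: TC = 57,700×€31.23 + (57,700/1500.0)×88.3 + (1500.0/2)×0.31×€31.23 = €1,812,628.58.
EOQ at €27.69 = 1089.5 < 1700, so use break Q=1700: TC = 57,700×€27.69 + (57,700/1700.0)×88.3 + (1700.0/2)×0.31×€27.69 = €1,608,006.32.
EOQ at €27.32 = 1096.9 < 9900, so use break Q=9900: TC = 57,700×€27.32 + (57,700/9900.0)×88.3 + (9900.0/2)×0.31×€27.32 = €1,618,801.18.
Lowest total cost among the candidates is at Q = 1700.0.

TC* ≈ €1,608,006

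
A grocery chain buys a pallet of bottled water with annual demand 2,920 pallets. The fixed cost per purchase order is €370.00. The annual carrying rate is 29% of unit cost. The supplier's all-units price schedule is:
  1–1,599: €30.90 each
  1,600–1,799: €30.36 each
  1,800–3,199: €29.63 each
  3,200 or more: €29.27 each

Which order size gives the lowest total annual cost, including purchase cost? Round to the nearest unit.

Holding cost per unit per year at price C is H = 0.29·C.
Candidates are each tier's EOQ (if it falls in that tier) and each price-break quantity.
EOQ at €30.90 = 491.1 (feasible in tier 1): TC = 2,920×€30.90 + (2,920/491.1)×370 + (491.1/2)×0.29×€30.90 = €94,628.33.
EOQ at €30.36 = 495.4 < 1600, so use break Q=1600: TC = 2,920×€30.36 + (2,920/1600.0)×370 + (1600.0/2)×0.29×€30.36 = €96,369.97.
EOQ at €29.63 = 501.5 < 1800, so use break Q=1800: TC = 2,920×€29.63 + (2,920/1800.0)×370 + (1800.0/2)×0.29×€29.63 = €94,853.25.
EOQ at €29.27 = 504.5 < 3200, so use break Q=3200: TC = 2,920×€29.27 + (2,920/3200.0)×370 + (3200.0/2)×0.29×€29.27 = €99,387.30.
Lowest total cost is €94,628.33 at Q = 491.1.

Q* ≈ 491 pallets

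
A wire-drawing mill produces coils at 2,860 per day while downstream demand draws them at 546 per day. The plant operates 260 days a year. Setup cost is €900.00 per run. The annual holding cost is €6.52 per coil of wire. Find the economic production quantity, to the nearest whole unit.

Q* ≈ 6,960 coils

Annual demand D = 546 × 260 = 141,960.
Production build-up factor (1 − d/p) = 1 − 546/2,860 = 0.8091.
Q* = √(2DS / (H(1 − d/p))) = √(2 × 141,960 × 900 / (6.52 × 0.8091)).
= √(255,528,000 / 5.2753) ≈ 6959.800.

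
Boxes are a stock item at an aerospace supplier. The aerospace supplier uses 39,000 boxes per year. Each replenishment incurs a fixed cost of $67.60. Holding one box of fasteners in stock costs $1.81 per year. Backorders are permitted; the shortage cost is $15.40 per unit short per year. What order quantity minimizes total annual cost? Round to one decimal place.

With planned backorders, Q* = √(2DS/H) · √((H+B)/B).
√(2DS/H) = √(2 × 39,000 × 67.6 / 1.81) = 1706.795.
√((H+B)/B) = √((1.81+15.4)/15.4) = 1.0571.
Q* ≈ 1804.311.

Q* ≈ 1,804.3 boxes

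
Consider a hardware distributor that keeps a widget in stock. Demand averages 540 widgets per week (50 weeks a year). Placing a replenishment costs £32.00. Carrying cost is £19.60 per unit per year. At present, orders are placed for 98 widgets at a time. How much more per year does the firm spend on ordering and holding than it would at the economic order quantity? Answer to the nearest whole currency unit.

Annual demand D = 540 × 50 = 27,000.
EOQ = √(2DS/H) = √(2 × 27,000 × 32 / 19.6) ≈ 296.92.
Cost at Q* = (D/Q*)S + (Q*/2)H = √(2DSH) ≈ £5,819.69.
Cost at Q = 98: (27,000/98)×32 + (98/2)×19.6 = £8,816.33 + £960.40 = £9,776.73.
Excess = £9,776.73 − £5,819.69 = £3,957.04.

Extra cost ≈ £3,957 per year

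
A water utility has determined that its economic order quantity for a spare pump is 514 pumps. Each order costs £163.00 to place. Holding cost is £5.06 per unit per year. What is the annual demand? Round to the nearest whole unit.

Invert the EOQ relation Q*² = 2DS/H.
From Q* = √(2DS/H): D = Q*²H / (2S) = 514² × 5.06 / (2 × 163) = 4100.711.

D ≈ 4,101 pumps per year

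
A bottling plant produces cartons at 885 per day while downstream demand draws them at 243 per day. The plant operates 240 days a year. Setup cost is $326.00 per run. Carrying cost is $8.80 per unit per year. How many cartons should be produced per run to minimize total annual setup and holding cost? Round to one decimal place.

Q* ≈ 2,440.6 cartons

Annual demand D = 243 × 240 = 58,320.
Production build-up factor (1 − d/p) = 1 − 243/885 = 0.7254.
Q* = √(2DS / (H(1 − d/p))) = √(2 × 58,320 × 326 / (8.8 × 0.7254)).
= √(38,024,640 / 6.3837) ≈ 2440.593.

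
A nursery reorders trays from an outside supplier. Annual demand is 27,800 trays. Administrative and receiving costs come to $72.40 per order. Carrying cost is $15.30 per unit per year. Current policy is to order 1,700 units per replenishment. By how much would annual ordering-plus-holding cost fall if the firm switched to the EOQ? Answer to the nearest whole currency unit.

Extra cost ≈ $6,341 per year

EOQ = √(2DS/H) = √(2 × 27,800 × 72.4 / 15.3) ≈ 512.93.
Cost at Q* = (D/Q*)S + (Q*/2)H = √(2DSH) ≈ $7,847.88.
Cost at Q = 1,700: (27,800/1,700)×72.4 + (1,700/2)×15.3 = $1,183.95 + $13,005.00 = $14,188.95.
Excess = $14,188.95 − $7,847.88 = $6,341.07.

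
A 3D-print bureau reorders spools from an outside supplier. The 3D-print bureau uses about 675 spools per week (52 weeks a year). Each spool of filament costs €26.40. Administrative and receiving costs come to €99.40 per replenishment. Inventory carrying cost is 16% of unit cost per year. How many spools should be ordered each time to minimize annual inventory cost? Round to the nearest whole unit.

Annual demand D = 675 × 52 = 35,100.
Holding cost H = 0.16 × €26.40 = €4.2240 per unit per year.
EOQ = √(2DS / H) = √(2 × 35,100 × 99.4 / 4.224).
= √(6,977,880 / 4.224) = √1,651,960.2273 ≈ 1285.286.

Q* ≈ 1,285 spools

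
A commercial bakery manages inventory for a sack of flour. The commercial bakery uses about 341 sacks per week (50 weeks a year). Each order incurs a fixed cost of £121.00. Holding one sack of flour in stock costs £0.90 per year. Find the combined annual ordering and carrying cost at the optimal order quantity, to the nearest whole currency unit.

TC* ≈ £1,927

Annual demand D = 341 × 50 = 17,050.
The optimal lot size = √(2DS/H) = √(2 × 17,050 × 121 / 0.9) ≈ 2141.16.
At the optimum the two cost components are equal, so total cost = 2·(Q*/2)H = Q*·H.
Minimum total = √(2DSH) = √(2 × 17,050 × 121 × 0.9) ≈ 1927.042.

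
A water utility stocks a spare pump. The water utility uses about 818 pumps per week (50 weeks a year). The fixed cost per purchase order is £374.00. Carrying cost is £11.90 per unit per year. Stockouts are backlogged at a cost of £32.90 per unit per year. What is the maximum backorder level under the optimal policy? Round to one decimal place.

S* ≈ 497.0 pumps

Annual demand D = 818 × 50 = 40,900.
With planned backorders, Q* = √(2DS/H) · √((H+B)/B).
√(2DS/H) = √(2 × 40,900 × 374 / 11.9) = 1603.389.
√((H+B)/B) = √((11.9+32.9)/32.9) = 1.1669.
Q* ≈ 1871.027.
S* = Q* · H/(H+B) = 1871.027 × 11.9/44.8 ≈ 496.992.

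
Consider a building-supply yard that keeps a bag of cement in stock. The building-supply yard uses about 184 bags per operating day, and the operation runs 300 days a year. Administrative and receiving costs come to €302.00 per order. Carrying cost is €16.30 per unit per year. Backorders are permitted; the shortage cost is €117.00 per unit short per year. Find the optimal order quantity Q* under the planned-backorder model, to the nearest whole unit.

Annual demand D = 184 × 300 = 55,200.
With planned backorders, Q* = √(2DS/H) · √((H+B)/B).
√(2DS/H) = √(2 × 55,200 × 302 / 16.3) = 1430.192.
√((H+B)/B) = √((16.3+117)/117) = 1.0674.
Q* ≈ 1526.569.

Q* ≈ 1,527 bags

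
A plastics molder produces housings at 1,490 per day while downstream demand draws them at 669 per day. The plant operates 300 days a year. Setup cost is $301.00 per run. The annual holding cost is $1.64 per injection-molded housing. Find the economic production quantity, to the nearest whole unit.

Annual demand D = 669 × 300 = 200,700.
Production build-up factor (1 − d/p) = 1 − 669/1,490 = 0.5510.
Q* = √(2DS / (H(1 − d/p))) = √(2 × 200,700 × 301 / (1.64 × 0.5510)).
= √(120,821,400 / 0.9037) ≈ 11563.028.

Q* ≈ 11,563 housings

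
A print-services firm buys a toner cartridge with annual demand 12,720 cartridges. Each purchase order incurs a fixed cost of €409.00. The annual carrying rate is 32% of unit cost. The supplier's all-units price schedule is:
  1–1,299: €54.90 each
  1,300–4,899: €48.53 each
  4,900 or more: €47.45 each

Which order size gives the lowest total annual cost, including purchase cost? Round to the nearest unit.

Holding cost per unit per year at price C is H = 0.32·C.
Candidates are each tier's EOQ (if it falls in that tier) and each price-break quantity.
EOQ at €54.90 = 769.6 (feasible in tier 1): TC = 12,720×€54.90 + (12,720/769.6)×409 + (769.6/2)×0.32×€54.90 = €711,848.15.
EOQ at €48.53 = 818.5 < 1300, so use break Q=1300: TC = 12,720×€48.53 + (12,720/1300.0)×409 + (1300.0/2)×0.32×€48.53 = €631,397.75.
EOQ at €47.45 = 827.8 < 4900, so use break Q=4900: TC = 12,720×€47.45 + (12,720/4900.0)×409 + (4900.0/2)×0.32×€47.45 = €641,826.53.
Lowest total cost is €631,397.75 at Q = 1300.0.

Q* ≈ 1,300 cartridges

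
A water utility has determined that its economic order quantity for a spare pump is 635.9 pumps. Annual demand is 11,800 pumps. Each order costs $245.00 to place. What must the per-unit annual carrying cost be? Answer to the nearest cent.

Squaring Q* = √(2DS/H) gives Q*² = 2DS/H.
From Q* = √(2DS/H): H = 2DS / Q*² = 2 × 11,800 × 245 / 635.9² = 14.2988.

H ≈ $14.30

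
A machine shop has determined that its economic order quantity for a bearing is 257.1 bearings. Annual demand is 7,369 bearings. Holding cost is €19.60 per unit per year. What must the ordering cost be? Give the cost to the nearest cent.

The basic EOQ model gives Q* = √(2DS/H); rearrange for the unknown.
From Q* = √(2DS/H): S = Q*²H / (2D) = 257.1² × 19.6 / (2 × 7,369) = 87.9066.

S ≈ €87.91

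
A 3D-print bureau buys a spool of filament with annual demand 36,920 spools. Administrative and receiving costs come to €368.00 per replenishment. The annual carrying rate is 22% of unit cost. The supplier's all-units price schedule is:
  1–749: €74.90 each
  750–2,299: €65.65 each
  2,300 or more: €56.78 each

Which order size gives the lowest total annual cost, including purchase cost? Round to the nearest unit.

Q* ≈ 2,300 spools

Holding cost per unit per year at price C is H = 0.22·C.
Candidates are each tier's EOQ (if it falls in that tier) and each price-break quantity.
Tier 1 (€74.90): EOQ = 1284.2 exceeds tier's upper bound 749, so this tier is dominated.
EOQ at €65.65 = 1371.6 (feasible in tier 2): TC = 36,920×€65.65 + (36,920/1371.6)×368 + (1371.6/2)×0.22×€65.65 = €2,443,608.64.
EOQ at €56.78 = 1474.9 < 2300, so use break Q=2300: TC = 36,920×€56.78 + (36,920/2300.0)×368 + (2300.0/2)×0.22×€56.78 = €2,116,590.14.
Lowest total cost is €2,116,590.14 at Q = 2300.0.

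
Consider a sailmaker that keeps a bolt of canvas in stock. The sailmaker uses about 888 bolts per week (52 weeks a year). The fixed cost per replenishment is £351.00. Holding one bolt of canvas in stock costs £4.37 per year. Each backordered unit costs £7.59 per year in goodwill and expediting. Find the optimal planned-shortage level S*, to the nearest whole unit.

S* ≈ 1,249 bolts

Annual demand D = 888 × 52 = 46,176.
With planned backorders, Q* = √(2DS/H) · √((H+B)/B).
√(2DS/H) = √(2 × 46,176 × 351 / 4.37) = 2723.554.
√((H+B)/B) = √((4.37+7.59)/7.59) = 1.2553.
Q* ≈ 3418.855.
S* = Q* · H/(H+B) = 3418.855 × 4.37/11.96 ≈ 1249.197.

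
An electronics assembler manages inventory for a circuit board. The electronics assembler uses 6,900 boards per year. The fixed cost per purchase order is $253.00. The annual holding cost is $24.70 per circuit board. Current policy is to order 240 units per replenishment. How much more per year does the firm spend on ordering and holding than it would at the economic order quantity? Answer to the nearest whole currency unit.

EOQ = √(2DS/H) = √(2 × 6,900 × 253 / 24.7) ≈ 375.97.
Cost at Q* = (D/Q*)S + (Q*/2)H = √(2DSH) ≈ $9,286.42.
Cost at Q = 240: (6,900/240)×253 + (240/2)×24.7 = $7,273.75 + $2,964.00 = $10,237.75.
Excess = $10,237.75 − $9,286.42 = $951.33.

Extra cost ≈ $951 per year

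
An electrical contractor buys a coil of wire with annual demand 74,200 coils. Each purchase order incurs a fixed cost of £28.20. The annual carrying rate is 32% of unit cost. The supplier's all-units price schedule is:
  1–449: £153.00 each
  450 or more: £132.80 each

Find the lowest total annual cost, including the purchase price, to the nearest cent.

TC* ≈ £9,867,971.47

Holding cost per unit per year at price C is H = 0.32·C.
For each price level, check whether its EOQ is feasible; otherwise the best quantity at that price is the breakpoint.
EOQ at £153.00 = 292.4 (feasible in tier 1): TC = 74,200×£153.00 + (74,200/292.4)×28.2 + (292.4/2)×0.32×£153.00 = £11,366,914.04.
EOQ at £132.80 = 313.8 < 450, so use break Q=450: TC = 74,200×£132.80 + (74,200/450.0)×28.2 + (450.0/2)×0.32×£132.80 = £9,867,971.47.
Lowest total cost among the candidates is at Q = 450.0.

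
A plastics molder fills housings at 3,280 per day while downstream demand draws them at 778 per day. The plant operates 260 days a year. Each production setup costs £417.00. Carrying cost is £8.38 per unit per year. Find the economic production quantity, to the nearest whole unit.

Annual demand D = 778 × 260 = 202,280.
Production build-up factor (1 − d/p) = 1 − 778/3,280 = 0.7628.
Q* = √(2DS / (H(1 − d/p))) = √(2 × 202,280 × 417 / (8.38 × 0.7628)).
= √(168,701,520 / 6.3923) ≈ 5137.251.

Q* ≈ 5,137 housings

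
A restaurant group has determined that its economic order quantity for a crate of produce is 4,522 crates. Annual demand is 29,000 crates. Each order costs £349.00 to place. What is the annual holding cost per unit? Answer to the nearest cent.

Squaring Q* = √(2DS/H) gives Q*² = 2DS/H.
From Q* = √(2DS/H): H = 2DS / Q*² = 2 × 29,000 × 349 / 4,522² = 0.9899.

H ≈ £0.99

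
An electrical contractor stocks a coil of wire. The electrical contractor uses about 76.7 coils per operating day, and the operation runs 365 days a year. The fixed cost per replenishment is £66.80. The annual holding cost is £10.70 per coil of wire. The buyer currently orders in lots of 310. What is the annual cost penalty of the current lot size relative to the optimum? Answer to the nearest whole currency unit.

Extra cost ≈ £1,365 per year

Annual demand D = 76.7 × 365 = 27,995.5.
EOQ = √(2DS/H) = √(2 × 27,995.5 × 66.8 / 10.7) ≈ 591.23.
Cost at Q* = (D/Q*)S + (Q*/2)H = √(2DSH) ≈ £6,326.15.
Cost at Q = 310: (27,995.5/310)×66.8 + (310/2)×10.7 = £6,032.58 + £1,658.50 = £7,691.08.
Excess = £7,691.08 − £6,326.15 = £1,364.93.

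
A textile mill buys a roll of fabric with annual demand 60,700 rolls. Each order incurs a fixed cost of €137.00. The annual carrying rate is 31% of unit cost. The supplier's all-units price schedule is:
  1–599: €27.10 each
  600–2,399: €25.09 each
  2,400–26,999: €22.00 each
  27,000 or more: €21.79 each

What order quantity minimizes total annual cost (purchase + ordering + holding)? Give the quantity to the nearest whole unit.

Q* ≈ 2,400 rolls

Holding cost per unit per year at price C is H = 0.31·C.
Evaluate total cost at each tier's feasible EOQ or, if the EOQ is below the tier, at the tier's minimum quantity.
Tier 1 (€27.10): EOQ = 1407.0 exceeds tier's upper bound 599, so this tier is dominated.
EOQ at €25.09 = 1462.3 (feasible in tier 2): TC = 60,700×€25.09 + (60,700/1462.3)×137 + (1462.3/2)×0.31×€25.09 = €1,534,336.67.
EOQ at €22.00 = 1561.6 < 2400, so use break Q=2400: TC = 60,700×€22.00 + (60,700/2400.0)×137 + (2400.0/2)×0.31×€22.00 = €1,347,048.96.
EOQ at €21.79 = 1569.1 < 27000, so use break Q=27000: TC = 60,700×€21.79 + (60,700/27000.0)×137 + (27000.0/2)×0.31×€21.79 = €1,414,152.15.
Lowest total cost is €1,347,048.96 at Q = 2400.0.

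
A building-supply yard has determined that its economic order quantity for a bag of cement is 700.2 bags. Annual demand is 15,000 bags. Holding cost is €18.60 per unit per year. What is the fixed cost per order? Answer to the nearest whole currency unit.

S ≈ €304

Invert the EOQ relation Q*² = 2DS/H.
From Q* = √(2DS/H): S = Q*²H / (2D) = 700.2² × 18.6 / (2 × 15,000) = 303.9736.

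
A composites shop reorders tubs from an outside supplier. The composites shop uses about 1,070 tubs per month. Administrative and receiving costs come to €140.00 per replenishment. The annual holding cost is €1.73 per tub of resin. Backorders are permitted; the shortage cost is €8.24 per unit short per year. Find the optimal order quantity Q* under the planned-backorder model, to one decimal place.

Q* ≈ 1,585.7 tubs

Annual demand D = 1,070 × 12 = 12,840.
With planned backorders, Q* = √(2DS/H) · √((H+B)/B).
√(2DS/H) = √(2 × 12,840 × 140 / 1.73) = 1441.579.
√((H+B)/B) = √((1.73+8.24)/8.24) = 1.1000.
Q* ≈ 1585.705.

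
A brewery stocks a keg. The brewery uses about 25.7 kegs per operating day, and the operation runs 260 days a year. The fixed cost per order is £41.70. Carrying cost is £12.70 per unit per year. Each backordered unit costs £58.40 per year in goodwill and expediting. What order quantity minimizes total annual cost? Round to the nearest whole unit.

Annual demand D = 25.7 × 260 = 6,682.
With planned backorders, Q* = √(2DS/H) · √((H+B)/B).
√(2DS/H) = √(2 × 6,682 × 41.7 / 12.7) = 209.476.
√((H+B)/B) = √((12.7+58.4)/58.4) = 1.1034.
Q* ≈ 231.133.

Q* ≈ 231 kegs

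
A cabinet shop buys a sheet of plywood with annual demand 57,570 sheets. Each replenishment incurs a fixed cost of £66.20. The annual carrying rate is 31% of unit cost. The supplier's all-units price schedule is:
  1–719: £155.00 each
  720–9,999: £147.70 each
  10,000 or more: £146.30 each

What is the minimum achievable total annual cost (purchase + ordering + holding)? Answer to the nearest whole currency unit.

Holding cost per unit per year at price C is H = 0.31·C.
For each price level, check whether its EOQ is feasible; otherwise the best quantity at that price is the breakpoint.
EOQ at £155.00 = 398.3 (feasible in tier 1): TC = 57,570×£155.00 + (57,570/398.3)×66.2 + (398.3/2)×0.31×£155.00 = £8,942,487.66.
EOQ at £147.70 = 408.0 < 720, so use break Q=720: TC = 57,570×£147.70 + (57,570/720.0)×66.2 + (720.0/2)×0.31×£147.70 = £8,524,865.56.
EOQ at £146.30 = 410.0 < 10000, so use break Q=10000: TC = 57,570×£146.30 + (57,570/10000.0)×66.2 + (10000.0/2)×0.31×£146.30 = £8,649,637.11.
Lowest total cost among the candidates is at Q = 720.0.

TC* ≈ £8,524,866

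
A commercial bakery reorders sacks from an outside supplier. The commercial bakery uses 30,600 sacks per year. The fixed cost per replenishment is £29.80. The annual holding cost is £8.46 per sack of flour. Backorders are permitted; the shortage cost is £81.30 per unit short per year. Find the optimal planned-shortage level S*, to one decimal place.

S* ≈ 46.0 sacks

With planned backorders, Q* = √(2DS/H) · √((H+B)/B).
√(2DS/H) = √(2 × 30,600 × 29.8 / 8.46) = 464.300.
√((H+B)/B) = √((8.46+81.3)/81.3) = 1.0507.
Q* ≈ 487.860.
S* = Q* · H/(H+B) = 487.860 × 8.46/89.76 ≈ 45.981.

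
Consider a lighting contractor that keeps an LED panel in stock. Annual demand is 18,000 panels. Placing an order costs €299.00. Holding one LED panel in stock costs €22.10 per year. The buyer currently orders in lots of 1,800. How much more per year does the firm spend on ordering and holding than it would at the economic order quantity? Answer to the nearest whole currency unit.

EOQ = √(2DS/H) = √(2 × 18,000 × 299 / 22.1) ≈ 697.90.
Cost at Q* = (D/Q*)S + (Q*/2)H = √(2DSH) ≈ €15,423.50.
Cost at Q = 1,800: (18,000/1,800)×299 + (1,800/2)×22.1 = €2,990.00 + €19,890.00 = €22,880.00.
Excess = €22,880.00 − €15,423.50 = €7,456.50.

Extra cost ≈ €7,456 per year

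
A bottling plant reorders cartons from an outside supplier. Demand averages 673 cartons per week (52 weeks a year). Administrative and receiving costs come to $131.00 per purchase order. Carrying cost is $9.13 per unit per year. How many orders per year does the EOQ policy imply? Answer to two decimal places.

N ≈ 34.92 orders per year

Annual demand D = 673 × 52 = 34,996.
EOQ = √(2DS/H) = √(2 × 34,996 × 131 / 9.13) ≈ 1002.13.
Orders per year = D / Q* = 34,996 / 1002.13 ≈ 34.922.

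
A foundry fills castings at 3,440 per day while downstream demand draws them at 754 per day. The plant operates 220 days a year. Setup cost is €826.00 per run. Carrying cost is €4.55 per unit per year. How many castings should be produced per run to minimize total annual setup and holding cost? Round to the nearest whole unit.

Annual demand D = 754 × 220 = 165,880.
Production build-up factor (1 − d/p) = 1 − 754/3,440 = 0.7808.
Q* = √(2DS / (H(1 − d/p))) = √(2 × 165,880 × 826 / (4.55 × 0.7808)).
= √(274,033,760 / 3.5527) ≈ 8782.589.

Q* ≈ 8,783 castings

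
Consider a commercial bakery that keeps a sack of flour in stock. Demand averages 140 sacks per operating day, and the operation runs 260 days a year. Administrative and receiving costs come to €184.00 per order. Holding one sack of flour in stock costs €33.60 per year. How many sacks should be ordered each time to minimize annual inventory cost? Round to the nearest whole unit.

Annual demand D = 140 × 260 = 36,400.
EOQ = √(2DS / H) = √(2 × 36,400 × 184 / 33.6).
= √(13,395,200 / 33.6) = √398,666.6667 ≈ 631.401.

Q* ≈ 631 sacks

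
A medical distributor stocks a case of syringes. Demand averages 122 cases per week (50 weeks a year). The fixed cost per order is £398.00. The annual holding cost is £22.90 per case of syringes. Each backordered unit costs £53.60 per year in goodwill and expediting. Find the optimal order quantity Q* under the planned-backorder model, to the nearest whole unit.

Q* ≈ 550 cases

Annual demand D = 122 × 50 = 6,100.
With planned backorders, Q* = √(2DS/H) · √((H+B)/B).
√(2DS/H) = √(2 × 6,100 × 398 / 22.9) = 460.473.
√((H+B)/B) = √((22.9+53.6)/53.6) = 1.1947.
Q* ≈ 550.113.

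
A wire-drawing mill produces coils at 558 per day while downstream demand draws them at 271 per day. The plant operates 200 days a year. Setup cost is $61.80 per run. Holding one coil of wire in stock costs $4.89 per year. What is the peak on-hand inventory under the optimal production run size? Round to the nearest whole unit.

I_max ≈ 839 coils

Annual demand D = 271 × 200 = 54,200.
Production build-up factor (1 − d/p) = 1 − 271/558 = 0.5143.
Q* = √(2DS / (H(1 − d/p))) = √(2 × 54,200 × 61.8 / (4.89 × 0.5143)).
= √(6,699,120 / 2.5151) ≈ 1632.039.
Maximum inventory = Q*(1 − d/p) = 1632.039 × 0.5143 ≈ 839.418.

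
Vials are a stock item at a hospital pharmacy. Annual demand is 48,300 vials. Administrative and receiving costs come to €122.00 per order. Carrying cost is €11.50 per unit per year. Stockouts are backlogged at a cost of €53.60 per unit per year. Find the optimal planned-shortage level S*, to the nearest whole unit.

With planned backorders, Q* = √(2DS/H) · √((H+B)/B).
√(2DS/H) = √(2 × 48,300 × 122 / 11.5) = 1012.324.
√((H+B)/B) = √((11.5+53.6)/53.6) = 1.1021.
Q* ≈ 1115.649.
S* = Q* · H/(H+B) = 1115.649 × 11.5/65.1 ≈ 197.081.

S* ≈ 197 vials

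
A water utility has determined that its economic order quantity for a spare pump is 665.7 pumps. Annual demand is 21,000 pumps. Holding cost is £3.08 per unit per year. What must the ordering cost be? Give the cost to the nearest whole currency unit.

S ≈ £32

Squaring Q* = √(2DS/H) gives Q*² = 2DS/H.
From Q* = √(2DS/H): S = Q*²H / (2D) = 665.7² × 3.08 / (2 × 21,000) = 32.4981.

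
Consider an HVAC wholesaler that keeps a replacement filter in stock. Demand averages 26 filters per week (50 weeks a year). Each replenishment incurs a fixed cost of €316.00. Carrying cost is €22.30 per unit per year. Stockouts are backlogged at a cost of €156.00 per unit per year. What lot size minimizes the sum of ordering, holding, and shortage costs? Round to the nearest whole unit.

Annual demand D = 26 × 50 = 1,300.
With planned backorders, Q* = √(2DS/H) · √((H+B)/B).
√(2DS/H) = √(2 × 1,300 × 316 / 22.3) = 191.945.
√((H+B)/B) = √((22.3+156)/156) = 1.0691.
Q* ≈ 205.207.

Q* ≈ 205 filters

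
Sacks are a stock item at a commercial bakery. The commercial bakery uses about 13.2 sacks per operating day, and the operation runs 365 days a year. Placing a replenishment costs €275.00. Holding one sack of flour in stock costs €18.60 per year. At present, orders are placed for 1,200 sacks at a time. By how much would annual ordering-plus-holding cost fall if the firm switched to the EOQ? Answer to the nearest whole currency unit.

Annual demand D = 13.2 × 365 = 4,818.
EOQ = √(2DS/H) = √(2 × 4,818 × 275 / 18.6) ≈ 377.45.
Cost at Q* = (D/Q*)S + (Q*/2)H = √(2DSH) ≈ €7,020.55.
Cost at Q = 1,200: (4,818/1,200)×275 + (1,200/2)×18.6 = €1,104.12 + €11,160.00 = €12,264.12.
Excess = €12,264.12 − €7,020.55 = €5,243.57.

Extra cost ≈ €5,244 per year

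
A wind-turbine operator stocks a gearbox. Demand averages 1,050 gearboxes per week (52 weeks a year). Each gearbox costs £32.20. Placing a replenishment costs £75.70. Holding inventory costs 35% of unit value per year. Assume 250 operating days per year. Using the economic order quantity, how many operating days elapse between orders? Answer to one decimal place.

T ≈ 3.9 days

Annual demand D = 1,050 × 52 = 54,600.
Holding cost H = 0.35 × £32.20 = £11.2700 per unit per year.
EOQ = √(2DS/H) = √(2 × 54,600 × 75.7 / 11.27) ≈ 856.44.
Cycle time = Q*/D × 250 = 856.44 / 54,600 × 250 ≈ 3.921 days.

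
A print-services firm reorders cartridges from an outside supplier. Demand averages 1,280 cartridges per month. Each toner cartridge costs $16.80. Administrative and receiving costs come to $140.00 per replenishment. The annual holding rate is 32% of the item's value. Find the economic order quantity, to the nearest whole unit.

Q* ≈ 894 cartridges

Annual demand D = 1,280 × 12 = 15,360.
Holding cost H = 0.32 × $16.80 = $5.3760 per unit per year.
EOQ = √(2DS / H) = √(2 × 15,360 × 140 / 5.376).
= √(4,300,800 / 5.376) = √800,000 ≈ 894.427.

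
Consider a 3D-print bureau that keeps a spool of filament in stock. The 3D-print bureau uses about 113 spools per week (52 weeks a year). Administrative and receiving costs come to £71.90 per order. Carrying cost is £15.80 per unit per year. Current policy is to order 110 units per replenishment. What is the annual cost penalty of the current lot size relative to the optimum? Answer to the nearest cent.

Extra cost ≈ £1,055.93 per year

Annual demand D = 113 × 52 = 5,876.
EOQ = √(2DS/H) = √(2 × 5,876 × 71.9 / 15.8) ≈ 231.26.
Cost at Q* = (D/Q*)S + (Q*/2)H = √(2DSH) ≈ £3,653.83.
Cost at Q = 110: (5,876/110)×71.9 + (110/2)×15.8 = £3,840.77 + £869.00 = £4,709.77.
Excess = £4,709.77 − £3,653.83 = £1,055.93.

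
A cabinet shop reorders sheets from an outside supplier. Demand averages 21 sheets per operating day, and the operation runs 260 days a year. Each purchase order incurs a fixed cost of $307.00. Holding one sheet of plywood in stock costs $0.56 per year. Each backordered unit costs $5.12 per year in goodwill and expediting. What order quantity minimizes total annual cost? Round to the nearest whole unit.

Q* ≈ 2,577 sheets

Annual demand D = 21 × 260 = 5,460.
With planned backorders, Q* = √(2DS/H) · √((H+B)/B).
√(2DS/H) = √(2 × 5,460 × 307 / 0.56) = 2446.733.
√((H+B)/B) = √((0.56+5.12)/5.12) = 1.0533.
Q* ≈ 2577.067.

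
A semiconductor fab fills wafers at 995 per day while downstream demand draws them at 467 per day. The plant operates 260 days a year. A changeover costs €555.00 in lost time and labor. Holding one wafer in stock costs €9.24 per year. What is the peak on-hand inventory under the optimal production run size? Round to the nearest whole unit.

Annual demand D = 467 × 260 = 121,420.
Production build-up factor (1 − d/p) = 1 − 467/995 = 0.5307.
Q* = √(2DS / (H(1 − d/p))) = √(2 × 121,420 × 555 / (9.24 × 0.5307)).
= √(134,776,200 / 4.9032) ≈ 5242.823.
Maximum inventory = Q*(1 − d/p) = 5242.823 × 0.5307 ≈ 2782.121.

I_max ≈ 2,782 wafers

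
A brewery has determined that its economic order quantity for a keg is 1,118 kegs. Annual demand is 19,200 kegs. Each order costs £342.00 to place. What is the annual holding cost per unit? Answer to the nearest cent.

H ≈ £10.51

The basic EOQ model gives Q* = √(2DS/H); rearrange for the unknown.
From Q* = √(2DS/H): H = 2DS / Q*² = 2 × 19,200 × 342 / 1,118² = 10.5069.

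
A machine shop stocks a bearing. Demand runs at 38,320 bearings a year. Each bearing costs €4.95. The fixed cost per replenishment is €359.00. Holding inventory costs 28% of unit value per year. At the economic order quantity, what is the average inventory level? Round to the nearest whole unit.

Average inventory ≈ 2,228 bearings

Holding cost H = 0.28 × €4.95 = €1.3860 per unit per year.
Q* = √(2DS/H) = √(2 × 38,320 × 359 / 1.386) ≈ 4455.47.
Average inventory = Q*/2 ≈ 4455.47 / 2 = 2227.734.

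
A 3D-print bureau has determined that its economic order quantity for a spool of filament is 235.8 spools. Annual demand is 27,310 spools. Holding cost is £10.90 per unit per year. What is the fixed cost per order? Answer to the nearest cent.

Squaring Q* = √(2DS/H) gives Q*² = 2DS/H.
From Q* = √(2DS/H): S = Q*²H / (2D) = 235.8² × 10.9 / (2 × 27,310) = 11.0959.

S ≈ £11.10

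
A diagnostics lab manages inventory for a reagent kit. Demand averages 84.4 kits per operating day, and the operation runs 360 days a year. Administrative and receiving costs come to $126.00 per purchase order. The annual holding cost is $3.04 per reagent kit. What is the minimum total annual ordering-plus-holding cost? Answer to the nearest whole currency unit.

Annual demand D = 84.4 × 360 = 30,384.
The optimal lot size = √(2DS/H) = √(2 × 30,384 × 126 / 3.04) ≈ 1587.03.
At Q*, ordering cost (D/Q*)S equals holding cost (Q*/2)H, each = √(DSH/2).
Minimum total = √(2DSH) = √(2 × 30,384 × 126 × 3.04) ≈ 4824.580.

TC* ≈ $4,825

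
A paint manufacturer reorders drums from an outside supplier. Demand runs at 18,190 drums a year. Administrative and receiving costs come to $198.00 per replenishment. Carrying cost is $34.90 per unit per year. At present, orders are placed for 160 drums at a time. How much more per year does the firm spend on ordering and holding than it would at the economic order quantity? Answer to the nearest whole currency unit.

Extra cost ≈ $9,447 per year

EOQ = √(2DS/H) = √(2 × 18,190 × 198 / 34.9) ≈ 454.31.
Cost at Q* = (D/Q*)S + (Q*/2)H = √(2DSH) ≈ $15,855.38.
Cost at Q = 160: (18,190/160)×198 + (160/2)×34.9 = $22,510.12 + $2,792.00 = $25,302.12.
Excess = $25,302.12 − $15,855.38 = $9,446.74.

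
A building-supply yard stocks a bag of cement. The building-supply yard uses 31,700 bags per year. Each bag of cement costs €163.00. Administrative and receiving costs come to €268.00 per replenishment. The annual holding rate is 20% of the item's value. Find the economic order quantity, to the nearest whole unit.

Holding cost H = 0.20 × €163.00 = €32.6000 per unit per year.
EOQ = √(2DS / H) = √(2 × 31,700 × 268 / 32.6).
= √(16,991,200 / 32.6) = √521,202.454 ≈ 721.944.

Q* ≈ 722 bags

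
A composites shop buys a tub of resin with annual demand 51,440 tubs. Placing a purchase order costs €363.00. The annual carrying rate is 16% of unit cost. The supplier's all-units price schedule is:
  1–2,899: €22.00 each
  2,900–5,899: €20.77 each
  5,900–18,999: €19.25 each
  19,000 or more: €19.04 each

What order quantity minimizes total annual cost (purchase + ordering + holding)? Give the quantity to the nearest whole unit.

Q* ≈ 5,900 tubs

Holding cost per unit per year at price C is H = 0.16·C.
For each price level, check whether its EOQ is feasible; otherwise the best quantity at that price is the breakpoint.
Tier 1 (€22.00): EOQ = 3257.2 exceeds tier's upper bound 2899, so this tier is dominated.
EOQ at €20.77 = 3352.3 (feasible in tier 2): TC = 51,440×€20.77 + (51,440/3352.3)×363 + (3352.3/2)×0.16×€20.77 = €1,079,549.10.
EOQ at €19.25 = 3482.1 < 5900, so use break Q=5900: TC = 51,440×€19.25 + (51,440/5900.0)×363 + (5900.0/2)×0.16×€19.25 = €1,002,470.87.
EOQ at €19.04 = 3501.3 < 19000, so use break Q=19000: TC = 51,440×€19.04 + (51,440/19000.0)×363 + (19000.0/2)×0.16×€19.04 = €1,009,341.17.
Lowest total cost is €1,002,470.87 at Q = 5900.0.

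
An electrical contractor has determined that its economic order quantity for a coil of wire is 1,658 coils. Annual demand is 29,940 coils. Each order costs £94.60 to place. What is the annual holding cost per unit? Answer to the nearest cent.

The basic EOQ model gives Q* = √(2DS/H); rearrange for the unknown.
From Q* = √(2DS/H): H = 2DS / Q*² = 2 × 29,940 × 94.6 / 1,658² = 2.0606.

H ≈ £2.06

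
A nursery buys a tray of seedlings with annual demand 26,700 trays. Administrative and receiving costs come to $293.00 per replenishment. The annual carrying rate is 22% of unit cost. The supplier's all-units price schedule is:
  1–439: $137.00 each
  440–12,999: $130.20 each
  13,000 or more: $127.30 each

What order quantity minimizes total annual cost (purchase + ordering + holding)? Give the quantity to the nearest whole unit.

Holding cost per unit per year at price C is H = 0.22·C.
Evaluate total cost at each tier's feasible EOQ or, if the EOQ is below the tier, at the tier's minimum quantity.
Tier 1 ($137.00): EOQ = 720.5 exceeds tier's upper bound 439, so this tier is dominated.
EOQ at $130.20 = 739.1 (feasible in tier 2): TC = 26,700×$130.20 + (26,700/739.1)×293 + (739.1/2)×0.22×$130.20 = $3,497,510.02.
EOQ at $127.30 = 747.4 < 13000, so use break Q=13000: TC = 26,700×$127.30 + (26,700/13000.0)×293 + (13000.0/2)×0.22×$127.30 = $3,581,550.78.
Lowest total cost is $3,497,510.02 at Q = 739.1.

Q* ≈ 739 trays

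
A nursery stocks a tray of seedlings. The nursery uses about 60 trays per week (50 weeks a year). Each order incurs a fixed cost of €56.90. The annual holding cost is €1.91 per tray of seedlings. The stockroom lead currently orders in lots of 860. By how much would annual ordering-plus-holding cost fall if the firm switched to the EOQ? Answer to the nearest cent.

Extra cost ≈ €212.28 per year

Annual demand D = 60 × 50 = 3,000.
EOQ = √(2DS/H) = √(2 × 3,000 × 56.9 / 1.91) ≈ 422.78.
Cost at Q* = (D/Q*)S + (Q*/2)H = √(2DSH) ≈ €807.51.
Cost at Q = 860: (3,000/860)×56.9 + (860/2)×1.91 = €198.49 + €821.30 = €1,019.79.
Excess = €1,019.79 − €807.51 = €212.28.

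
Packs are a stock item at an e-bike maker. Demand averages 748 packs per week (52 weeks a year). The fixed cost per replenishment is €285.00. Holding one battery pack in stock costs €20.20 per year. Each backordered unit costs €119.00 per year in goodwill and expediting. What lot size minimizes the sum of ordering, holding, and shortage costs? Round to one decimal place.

Q* ≈ 1,133.1 packs

Annual demand D = 748 × 52 = 38,896.
With planned backorders, Q* = √(2DS/H) · √((H+B)/B).
√(2DS/H) = √(2 × 38,896 × 285 / 20.2) = 1047.645.
√((H+B)/B) = √((20.2+119)/119) = 1.0815.
Q* ≈ 1133.079.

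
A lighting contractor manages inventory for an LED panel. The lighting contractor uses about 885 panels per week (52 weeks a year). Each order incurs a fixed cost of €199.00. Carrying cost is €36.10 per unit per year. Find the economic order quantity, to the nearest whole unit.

Annual demand D = 885 × 52 = 46,020.
EOQ = √(2DS / H) = √(2 × 46,020 × 199 / 36.1).
= √(18,315,960 / 36.1) = √507,367.313 ≈ 712.297.

Q* ≈ 712 panels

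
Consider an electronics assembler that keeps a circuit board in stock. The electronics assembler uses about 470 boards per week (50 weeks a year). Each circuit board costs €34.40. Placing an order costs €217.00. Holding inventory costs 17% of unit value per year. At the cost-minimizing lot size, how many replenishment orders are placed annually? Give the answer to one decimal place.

Annual demand D = 470 × 50 = 23,500.
Holding cost H = 0.17 × €34.40 = €5.8480 per unit per year.
Q* = √(2DS/H) = √(2 × 23,500 × 217 / 5.848) ≈ 1320.61.
Orders per year = D / Q* = 23,500 / 1320.61 ≈ 17.795.

N ≈ 17.8 orders per year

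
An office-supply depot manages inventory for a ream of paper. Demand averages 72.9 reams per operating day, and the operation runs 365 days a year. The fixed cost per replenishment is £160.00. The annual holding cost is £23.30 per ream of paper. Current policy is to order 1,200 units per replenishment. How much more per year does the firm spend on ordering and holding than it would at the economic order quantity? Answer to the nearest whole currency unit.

Annual demand D = 72.9 × 365 = 26,608.5.
EOQ = √(2DS/H) = √(2 × 26,608.5 × 160 / 23.3) ≈ 604.52.
Cost at Q* = (D/Q*)S + (Q*/2)H = √(2DSH) ≈ £14,085.20.
Cost at Q = 1,200: (26,608.5/1,200)×160 + (1,200/2)×23.3 = £3,547.80 + £13,980.00 = £17,527.80.
Excess = £17,527.80 − £14,085.20 = £3,442.60.

Extra cost ≈ £3,443 per year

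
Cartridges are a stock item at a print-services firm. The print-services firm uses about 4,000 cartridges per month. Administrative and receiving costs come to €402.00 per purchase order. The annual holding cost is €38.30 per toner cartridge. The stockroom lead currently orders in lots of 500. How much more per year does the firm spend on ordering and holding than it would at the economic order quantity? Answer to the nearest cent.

Annual demand D = 4,000 × 12 = 48,000.
EOQ = √(2DS/H) = √(2 × 48,000 × 402 / 38.3) ≈ 1003.80.
Cost at Q* = (D/Q*)S + (Q*/2)H = √(2DSH) ≈ €38,445.72.
Cost at Q = 500: (48,000/500)×402 + (500/2)×38.3 = €38,592.00 + €9,575.00 = €48,167.00.
Excess = €48,167.00 − €38,445.72 = €9,721.28.

Extra cost ≈ €9,721.28 per year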